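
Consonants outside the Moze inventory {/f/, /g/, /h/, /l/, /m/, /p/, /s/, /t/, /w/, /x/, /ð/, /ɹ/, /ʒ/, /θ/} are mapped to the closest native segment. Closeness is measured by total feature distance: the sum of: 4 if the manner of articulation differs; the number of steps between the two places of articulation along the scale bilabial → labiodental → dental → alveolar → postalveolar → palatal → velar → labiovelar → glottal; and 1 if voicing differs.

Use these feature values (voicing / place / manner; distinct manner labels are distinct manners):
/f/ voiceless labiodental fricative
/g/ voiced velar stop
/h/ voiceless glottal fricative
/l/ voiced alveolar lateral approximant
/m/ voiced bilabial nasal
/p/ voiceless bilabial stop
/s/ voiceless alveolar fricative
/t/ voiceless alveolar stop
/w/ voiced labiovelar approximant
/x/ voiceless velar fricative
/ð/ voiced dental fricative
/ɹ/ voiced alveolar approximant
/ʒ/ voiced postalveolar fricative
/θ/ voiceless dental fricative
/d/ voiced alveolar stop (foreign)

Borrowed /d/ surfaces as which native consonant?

t

/t/ is closest: same manner (stop), place distance 0 (alveolar→alveolar), voicing differs (+1); total 1. Next closest is /g/ at distance 3.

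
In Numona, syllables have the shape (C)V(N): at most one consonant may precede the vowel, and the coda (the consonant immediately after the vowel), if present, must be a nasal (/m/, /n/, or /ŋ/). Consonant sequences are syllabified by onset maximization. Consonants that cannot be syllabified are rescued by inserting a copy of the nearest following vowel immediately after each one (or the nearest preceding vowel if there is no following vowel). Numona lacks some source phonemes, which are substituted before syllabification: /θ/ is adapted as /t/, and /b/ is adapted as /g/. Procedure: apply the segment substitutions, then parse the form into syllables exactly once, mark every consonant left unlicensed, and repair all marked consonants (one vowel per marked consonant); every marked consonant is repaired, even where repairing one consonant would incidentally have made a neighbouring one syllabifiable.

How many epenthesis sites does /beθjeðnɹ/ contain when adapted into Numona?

4

After substitution the input is /getjeðnɹ/.
The unsyllabifiable consonants are /t/, /ð/, /n/, /ɹ/; each receives one epenthetic vowel.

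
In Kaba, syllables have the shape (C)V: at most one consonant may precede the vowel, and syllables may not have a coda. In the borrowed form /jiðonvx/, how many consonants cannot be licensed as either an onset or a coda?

Syllabifying with onset maximization leaves /n/, /v/, /x/ stranded (no codas are permitted; onsets are limited to one consonant).

3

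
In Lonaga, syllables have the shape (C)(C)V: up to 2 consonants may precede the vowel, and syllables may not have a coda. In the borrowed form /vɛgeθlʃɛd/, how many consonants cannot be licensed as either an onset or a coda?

Under (C)(C)V, the unsyllabifiable consonants are /θ/, /d/ (no codas are permitted; onsets may contain at most 2 consonants).

2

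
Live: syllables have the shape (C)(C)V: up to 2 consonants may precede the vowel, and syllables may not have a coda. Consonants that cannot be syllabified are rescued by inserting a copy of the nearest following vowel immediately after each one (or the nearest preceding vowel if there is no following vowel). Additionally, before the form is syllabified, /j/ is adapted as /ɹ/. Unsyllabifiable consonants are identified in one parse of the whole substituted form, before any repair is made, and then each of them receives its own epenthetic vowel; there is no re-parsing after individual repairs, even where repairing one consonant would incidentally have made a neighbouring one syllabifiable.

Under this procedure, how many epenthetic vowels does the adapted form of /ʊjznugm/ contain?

3

After substitution the input is /ʊɹznugm/.
The unsyllabifiable consonants are /ɹ/, /g/, /m/; each receives one epenthetic vowel.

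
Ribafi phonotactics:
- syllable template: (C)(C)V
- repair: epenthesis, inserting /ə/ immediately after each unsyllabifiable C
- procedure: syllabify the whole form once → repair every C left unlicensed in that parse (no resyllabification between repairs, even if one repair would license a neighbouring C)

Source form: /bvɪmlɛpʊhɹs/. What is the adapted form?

Under (C)(C)V, the unsyllabifiable consonants are /h/, /ɹ/, /s/ (no codas are permitted; onsets may contain at most 2 consonants).
Epenthesis after each stranded consonant: /h/ → /hə/, /ɹ/ → /ɹə/, /s/ → /sə/.

bvɪmlɛpʊhəɹəsə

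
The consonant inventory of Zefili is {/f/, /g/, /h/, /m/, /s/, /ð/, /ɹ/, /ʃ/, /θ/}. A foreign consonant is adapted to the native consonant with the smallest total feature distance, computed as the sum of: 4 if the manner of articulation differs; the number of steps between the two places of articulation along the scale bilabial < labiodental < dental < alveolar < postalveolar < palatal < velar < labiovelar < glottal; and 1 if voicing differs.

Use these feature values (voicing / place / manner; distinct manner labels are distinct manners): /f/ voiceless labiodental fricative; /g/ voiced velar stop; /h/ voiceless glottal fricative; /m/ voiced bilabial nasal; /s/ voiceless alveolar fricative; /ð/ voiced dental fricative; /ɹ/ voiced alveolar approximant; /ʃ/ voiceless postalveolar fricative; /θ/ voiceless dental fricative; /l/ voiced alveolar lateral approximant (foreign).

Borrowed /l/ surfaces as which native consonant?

/ɹ/ is closest: manner differs (lateral approximant→approximant, +4), place distance 0 (alveolar→alveolar), same voicing; total 4. Next closest is /s/ at distance 5.

ɹ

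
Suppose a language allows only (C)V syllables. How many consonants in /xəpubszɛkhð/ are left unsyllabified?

5

Under (C)V, the unsyllabifiable consonants are /b/, /s/, /k/, /h/, /ð/ (no codas are permitted; onsets are limited to one consonant).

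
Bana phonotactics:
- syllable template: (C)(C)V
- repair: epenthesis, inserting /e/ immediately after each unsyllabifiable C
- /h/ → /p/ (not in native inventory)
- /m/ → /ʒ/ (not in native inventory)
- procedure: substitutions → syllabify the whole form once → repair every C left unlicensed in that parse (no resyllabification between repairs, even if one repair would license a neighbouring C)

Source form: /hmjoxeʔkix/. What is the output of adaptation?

Substitution: /h/ → /p/, /m/ → /ʒ/, giving /pʒjoxeʔkix/.
Under (C)(C)V, the unsyllabifiable consonants are /p/, /x/ (no codas are permitted; onsets may contain at most 2 consonants).
Inserting the epenthetic vowel yields /p/ → /pe/, /x/ → /xe/.

peʒjoxeʔkixe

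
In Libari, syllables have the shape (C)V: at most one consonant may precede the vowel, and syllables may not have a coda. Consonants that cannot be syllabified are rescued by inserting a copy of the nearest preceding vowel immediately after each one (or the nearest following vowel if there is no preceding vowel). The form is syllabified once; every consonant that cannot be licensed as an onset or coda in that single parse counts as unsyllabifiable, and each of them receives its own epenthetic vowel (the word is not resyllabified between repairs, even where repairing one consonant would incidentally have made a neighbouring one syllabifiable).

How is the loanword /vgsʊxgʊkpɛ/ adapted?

vʊgʊsʊxʊgʊkʊpɛ

Under (C)V, the unsyllabifiable consonants are /v/, /g/, /x/, /k/ (no codas are permitted; onsets are limited to one consonant).
Inserting the epenthetic vowel yields /v/ → /vʊ/, /g/ → /gʊ/, /x/ → /xʊ/, /k/ → /kʊ/.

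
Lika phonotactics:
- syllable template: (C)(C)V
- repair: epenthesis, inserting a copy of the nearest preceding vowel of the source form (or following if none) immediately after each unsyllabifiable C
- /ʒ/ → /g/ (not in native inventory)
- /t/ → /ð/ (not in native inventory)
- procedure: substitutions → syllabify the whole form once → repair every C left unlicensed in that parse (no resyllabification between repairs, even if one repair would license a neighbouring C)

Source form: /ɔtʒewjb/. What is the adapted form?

Substitution: /t/ → /ð/, /ʒ/ → /g/, giving /ɔðgewjb/.
Under (C)(C)V, the unsyllabifiable consonants are /w/, /j/, /b/ (no codas are permitted; onsets may contain at most 2 consonants).
Epenthesis after each stranded consonant: /w/ → /we/, /j/ → /je/, /b/ → /be/.

ɔðgewejebe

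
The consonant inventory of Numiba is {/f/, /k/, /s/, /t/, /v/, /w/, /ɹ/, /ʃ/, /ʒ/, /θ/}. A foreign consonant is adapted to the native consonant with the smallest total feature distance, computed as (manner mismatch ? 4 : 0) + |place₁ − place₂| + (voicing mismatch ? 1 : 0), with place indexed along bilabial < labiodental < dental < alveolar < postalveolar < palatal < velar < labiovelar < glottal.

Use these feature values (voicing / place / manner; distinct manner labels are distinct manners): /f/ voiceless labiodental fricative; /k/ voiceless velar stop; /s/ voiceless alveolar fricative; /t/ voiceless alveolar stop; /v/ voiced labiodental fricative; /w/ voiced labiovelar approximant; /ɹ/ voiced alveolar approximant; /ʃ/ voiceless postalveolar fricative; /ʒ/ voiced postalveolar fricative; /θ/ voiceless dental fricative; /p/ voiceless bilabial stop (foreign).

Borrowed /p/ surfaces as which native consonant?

t

/t/ is closest: same manner (stop), place distance 3 (bilabial→alveolar), same voicing; total 3. Next closest is /f/ at distance 5.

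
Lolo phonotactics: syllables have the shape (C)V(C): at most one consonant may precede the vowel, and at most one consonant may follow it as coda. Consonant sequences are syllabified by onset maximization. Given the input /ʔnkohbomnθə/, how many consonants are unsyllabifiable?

3

Syllabifying with onset maximization leaves /ʔ/, /n/, /n/ stranded (at most one coda consonant is licensed; onsets are limited to one consonant).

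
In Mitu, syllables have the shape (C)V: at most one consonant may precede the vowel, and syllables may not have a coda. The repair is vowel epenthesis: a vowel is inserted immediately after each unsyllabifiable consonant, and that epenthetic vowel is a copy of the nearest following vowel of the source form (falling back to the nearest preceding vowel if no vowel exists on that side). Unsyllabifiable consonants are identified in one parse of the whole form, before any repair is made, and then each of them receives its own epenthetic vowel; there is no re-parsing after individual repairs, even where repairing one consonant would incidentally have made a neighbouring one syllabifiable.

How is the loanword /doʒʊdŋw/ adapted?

Under (C)V, the unsyllabifiable consonants are /d/, /ŋ/, /w/ (no codas are permitted; onsets are limited to one consonant).
Inserting the epenthetic vowel yields /d/ → /dʊ/, /ŋ/ → /ŋʊ/, /w/ → /wʊ/.

doʒʊdʊŋʊwʊ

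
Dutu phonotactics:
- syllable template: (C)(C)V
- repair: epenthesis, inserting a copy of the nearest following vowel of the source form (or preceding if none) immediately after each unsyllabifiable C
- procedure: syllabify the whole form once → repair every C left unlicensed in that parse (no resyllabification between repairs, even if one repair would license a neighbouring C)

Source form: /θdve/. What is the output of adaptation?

θedve

Syllabifying with onset maximization leaves /θ/ stranded (no codas are permitted; onsets may contain at most 2 consonants).
Epenthesis after each stranded consonant: /θ/ → /θe/.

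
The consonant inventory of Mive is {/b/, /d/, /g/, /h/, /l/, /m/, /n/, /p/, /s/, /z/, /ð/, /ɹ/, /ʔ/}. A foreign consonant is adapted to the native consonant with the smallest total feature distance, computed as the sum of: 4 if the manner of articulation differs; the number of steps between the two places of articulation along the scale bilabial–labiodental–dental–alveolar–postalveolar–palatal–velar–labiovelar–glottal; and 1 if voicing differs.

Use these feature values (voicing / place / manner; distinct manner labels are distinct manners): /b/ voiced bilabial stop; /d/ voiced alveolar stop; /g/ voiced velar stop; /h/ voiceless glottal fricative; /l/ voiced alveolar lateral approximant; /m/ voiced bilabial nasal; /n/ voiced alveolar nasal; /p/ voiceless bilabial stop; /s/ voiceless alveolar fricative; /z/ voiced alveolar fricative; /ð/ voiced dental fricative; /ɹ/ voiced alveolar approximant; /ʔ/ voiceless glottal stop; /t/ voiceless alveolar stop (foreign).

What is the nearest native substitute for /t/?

/d/ is closest: same manner (stop), place distance 0 (alveolar→alveolar), voicing differs (+1); total 1. Next closest is /p/ at distance 3.

d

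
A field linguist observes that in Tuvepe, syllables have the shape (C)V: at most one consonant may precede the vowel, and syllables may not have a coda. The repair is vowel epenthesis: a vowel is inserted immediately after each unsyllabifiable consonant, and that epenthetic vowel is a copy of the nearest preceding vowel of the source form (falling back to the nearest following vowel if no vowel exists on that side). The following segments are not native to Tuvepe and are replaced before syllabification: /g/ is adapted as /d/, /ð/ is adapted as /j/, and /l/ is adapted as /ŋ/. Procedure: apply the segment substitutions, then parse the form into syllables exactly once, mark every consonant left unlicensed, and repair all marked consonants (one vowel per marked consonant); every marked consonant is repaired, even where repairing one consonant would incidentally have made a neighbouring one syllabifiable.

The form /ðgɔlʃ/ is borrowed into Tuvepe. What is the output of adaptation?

jɔdɔŋɔʃɔ

Substitution: /ð/ → /j/, /g/ → /d/, /l/ → /ŋ/, giving /jdɔŋʃ/.
Under (C)V, the unsyllabifiable consonants are /j/, /ŋ/, /ʃ/ (no codas are permitted; onsets are limited to one consonant).
Inserting the epenthetic vowel yields /j/ → /jɔ/, /ŋ/ → /ŋɔ/, /ʃ/ → /ʃɔ/.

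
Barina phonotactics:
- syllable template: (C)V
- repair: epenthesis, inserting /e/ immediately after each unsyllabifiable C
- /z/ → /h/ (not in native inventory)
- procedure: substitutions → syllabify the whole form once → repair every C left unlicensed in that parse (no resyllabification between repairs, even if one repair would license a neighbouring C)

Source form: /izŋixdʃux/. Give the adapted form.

Substitution: /z/ → /h/, giving /ihŋixdʃux/.
Under (C)V, the unsyllabifiable consonants are /h/, /x/, /d/, /x/ (no codas are permitted; onsets are limited to one consonant).
Each unlicensed consonant becomes the onset of a new syllable: /h/ → /he/, /x/ → /xe/, /d/ → /de/, /x/ → /xe/.

iheŋixedeʃuxe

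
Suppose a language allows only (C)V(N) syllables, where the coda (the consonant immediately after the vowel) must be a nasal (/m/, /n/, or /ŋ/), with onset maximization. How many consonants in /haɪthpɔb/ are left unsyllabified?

3

Syllabifying with onset maximization leaves /t/, /h/, /b/ stranded (only a nasal (/m/, /n/, or /ŋ/) is licensed in coda position; onsets are limited to one consonant).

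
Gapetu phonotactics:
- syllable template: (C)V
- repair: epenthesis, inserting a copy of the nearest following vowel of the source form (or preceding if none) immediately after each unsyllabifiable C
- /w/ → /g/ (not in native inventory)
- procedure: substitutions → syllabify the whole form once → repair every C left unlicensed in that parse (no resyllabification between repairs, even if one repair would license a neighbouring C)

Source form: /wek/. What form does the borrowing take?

geke

Substitution: /w/ → /g/, giving /gek/.
Syllabifying with onset maximization leaves /k/ stranded (no codas are permitted; onsets are limited to one consonant).
Epenthesis after each stranded consonant: /k/ → /ke/.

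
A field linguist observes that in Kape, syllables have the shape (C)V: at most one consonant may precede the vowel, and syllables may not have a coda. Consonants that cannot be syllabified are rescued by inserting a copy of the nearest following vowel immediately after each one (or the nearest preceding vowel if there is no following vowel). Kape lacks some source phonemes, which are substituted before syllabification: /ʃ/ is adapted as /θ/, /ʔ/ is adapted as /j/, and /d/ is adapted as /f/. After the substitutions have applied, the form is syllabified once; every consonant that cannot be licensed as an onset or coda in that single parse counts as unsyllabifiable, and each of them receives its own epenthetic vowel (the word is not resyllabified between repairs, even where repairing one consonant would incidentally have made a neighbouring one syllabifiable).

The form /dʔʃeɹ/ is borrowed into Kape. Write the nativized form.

fejeθeɹe

Substitution: /d/ → /f/, /ʔ/ → /j/, /ʃ/ → /θ/, giving /fjθeɹ/.
Syllabifying with onset maximization leaves /f/, /j/, /ɹ/ stranded (no codas are permitted; onsets are limited to one consonant).
Each unlicensed consonant becomes the onset of a new syllable: /f/ → /fe/, /j/ → /je/, /ɹ/ → /ɹe/.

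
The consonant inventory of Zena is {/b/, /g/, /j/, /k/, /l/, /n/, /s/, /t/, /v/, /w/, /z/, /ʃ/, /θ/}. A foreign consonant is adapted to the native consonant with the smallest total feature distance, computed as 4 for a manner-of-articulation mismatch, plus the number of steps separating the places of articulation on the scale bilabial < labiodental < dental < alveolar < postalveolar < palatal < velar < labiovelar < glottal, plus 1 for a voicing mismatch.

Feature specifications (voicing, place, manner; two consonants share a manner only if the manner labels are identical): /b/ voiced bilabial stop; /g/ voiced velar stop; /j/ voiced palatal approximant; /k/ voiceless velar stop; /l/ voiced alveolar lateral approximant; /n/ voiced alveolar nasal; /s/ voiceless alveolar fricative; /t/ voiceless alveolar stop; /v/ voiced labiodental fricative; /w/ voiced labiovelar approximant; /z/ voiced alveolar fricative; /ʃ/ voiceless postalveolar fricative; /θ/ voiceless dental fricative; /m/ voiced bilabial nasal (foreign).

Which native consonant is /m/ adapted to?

/n/ is closest: same manner (nasal), place distance 3 (bilabial→alveolar), same voicing; total 3. Next closest is /b/ at distance 4.

n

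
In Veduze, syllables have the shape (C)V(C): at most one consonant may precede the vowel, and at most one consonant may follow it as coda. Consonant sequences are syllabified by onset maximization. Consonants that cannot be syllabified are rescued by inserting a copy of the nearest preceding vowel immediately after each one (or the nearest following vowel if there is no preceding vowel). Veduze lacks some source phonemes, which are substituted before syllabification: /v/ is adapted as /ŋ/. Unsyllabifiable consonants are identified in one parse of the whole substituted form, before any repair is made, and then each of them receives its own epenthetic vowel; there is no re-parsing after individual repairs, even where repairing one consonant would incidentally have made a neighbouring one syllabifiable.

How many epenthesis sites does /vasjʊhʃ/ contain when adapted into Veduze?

1

After substitution the input is /ŋasjʊhʃ/.
The unsyllabifiable consonants are /ʃ/; each receives one epenthetic vowel.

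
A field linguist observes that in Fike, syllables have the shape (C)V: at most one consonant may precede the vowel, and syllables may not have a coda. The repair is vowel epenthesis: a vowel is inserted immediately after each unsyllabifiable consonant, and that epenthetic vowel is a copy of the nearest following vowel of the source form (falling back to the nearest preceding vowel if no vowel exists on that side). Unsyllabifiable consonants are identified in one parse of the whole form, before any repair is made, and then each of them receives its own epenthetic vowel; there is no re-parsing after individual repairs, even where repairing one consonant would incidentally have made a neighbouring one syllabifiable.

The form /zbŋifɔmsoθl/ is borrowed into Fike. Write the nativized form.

Syllabifying with onset maximization leaves /z/, /b/, /m/, /θ/, /l/ stranded (no codas are permitted; onsets are limited to one consonant).
Epenthesis after each stranded consonant: /z/ → /zi/, /b/ → /bi/, /m/ → /mo/, /θ/ → /θo/, /l/ → /lo/.

zibiŋifɔmosoθolo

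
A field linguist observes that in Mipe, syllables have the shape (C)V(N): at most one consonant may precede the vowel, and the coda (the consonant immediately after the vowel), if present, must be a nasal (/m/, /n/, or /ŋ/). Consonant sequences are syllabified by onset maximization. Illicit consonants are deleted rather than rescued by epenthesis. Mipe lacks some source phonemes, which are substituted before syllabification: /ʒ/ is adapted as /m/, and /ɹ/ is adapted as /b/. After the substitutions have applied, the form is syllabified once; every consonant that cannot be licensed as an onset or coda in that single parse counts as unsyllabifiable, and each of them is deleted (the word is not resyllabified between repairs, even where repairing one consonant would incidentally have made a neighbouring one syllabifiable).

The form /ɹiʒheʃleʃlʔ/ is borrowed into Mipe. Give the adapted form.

Substitution: /ɹ/ → /b/, /ʒ/ → /m/, giving /bimheʃleʃlʔ/.
Syllabifying with onset maximization leaves /ʃ/, /ʃ/, /l/, /ʔ/ stranded (only a nasal (/m/, /n/, or /ŋ/) is licensed in coda position; onsets are limited to one consonant).
Deleting the stranded consonants removes /ʃ/, /ʃ/, /l/, /ʔ/.

bimhele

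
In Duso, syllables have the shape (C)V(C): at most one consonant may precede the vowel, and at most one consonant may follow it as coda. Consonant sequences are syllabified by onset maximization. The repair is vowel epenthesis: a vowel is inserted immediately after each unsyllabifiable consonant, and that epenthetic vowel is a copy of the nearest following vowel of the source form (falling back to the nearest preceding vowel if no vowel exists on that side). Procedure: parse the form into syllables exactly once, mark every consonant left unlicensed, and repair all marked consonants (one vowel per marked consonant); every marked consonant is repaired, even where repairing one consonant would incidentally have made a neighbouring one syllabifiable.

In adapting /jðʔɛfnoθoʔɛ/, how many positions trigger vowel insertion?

The unsyllabifiable consonants are /j/, /ð/; each receives one epenthetic vowel.

2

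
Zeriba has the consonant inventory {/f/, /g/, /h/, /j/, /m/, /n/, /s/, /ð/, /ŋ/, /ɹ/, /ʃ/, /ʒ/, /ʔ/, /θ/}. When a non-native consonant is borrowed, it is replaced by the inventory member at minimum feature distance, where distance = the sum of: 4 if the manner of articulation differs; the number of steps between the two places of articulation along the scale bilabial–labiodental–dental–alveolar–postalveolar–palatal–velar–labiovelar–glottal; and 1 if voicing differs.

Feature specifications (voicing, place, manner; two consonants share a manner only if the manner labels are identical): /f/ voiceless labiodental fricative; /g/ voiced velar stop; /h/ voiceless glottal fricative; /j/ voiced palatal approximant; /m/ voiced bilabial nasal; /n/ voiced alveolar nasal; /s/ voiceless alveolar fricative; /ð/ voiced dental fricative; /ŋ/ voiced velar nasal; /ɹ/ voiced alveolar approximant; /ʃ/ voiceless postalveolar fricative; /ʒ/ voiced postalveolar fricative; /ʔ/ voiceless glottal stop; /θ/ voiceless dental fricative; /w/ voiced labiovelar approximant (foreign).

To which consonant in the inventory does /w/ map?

/j/ is closest: same manner (approximant), place distance 2 (labiovelar→palatal), same voicing; total 2. Next closest is /ɹ/ at distance 4.

j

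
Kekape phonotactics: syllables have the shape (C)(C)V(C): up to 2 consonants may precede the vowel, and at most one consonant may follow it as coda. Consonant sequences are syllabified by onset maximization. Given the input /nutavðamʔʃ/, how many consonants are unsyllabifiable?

2

Syllabifying with onset maximization leaves /ʔ/, /ʃ/ stranded (at most one coda consonant is licensed; onsets may contain at most 2 consonants).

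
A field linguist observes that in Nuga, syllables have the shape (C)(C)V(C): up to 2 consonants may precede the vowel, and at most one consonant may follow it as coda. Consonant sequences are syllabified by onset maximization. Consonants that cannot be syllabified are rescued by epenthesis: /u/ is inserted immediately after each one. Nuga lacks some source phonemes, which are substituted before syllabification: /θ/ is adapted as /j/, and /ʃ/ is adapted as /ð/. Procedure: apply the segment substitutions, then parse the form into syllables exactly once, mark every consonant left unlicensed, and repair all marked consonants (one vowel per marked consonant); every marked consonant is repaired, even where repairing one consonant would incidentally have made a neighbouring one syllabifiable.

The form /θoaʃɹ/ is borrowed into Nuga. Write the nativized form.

Substitution: /θ/ → /j/, /ʃ/ → /ð/, giving /joaðɹ/.
Syllabifying with onset maximization leaves /ɹ/ stranded (at most one coda consonant is licensed; onsets may contain at most 2 consonants).
Epenthesis after each stranded consonant: /ɹ/ → /ɹu/.

joaðɹu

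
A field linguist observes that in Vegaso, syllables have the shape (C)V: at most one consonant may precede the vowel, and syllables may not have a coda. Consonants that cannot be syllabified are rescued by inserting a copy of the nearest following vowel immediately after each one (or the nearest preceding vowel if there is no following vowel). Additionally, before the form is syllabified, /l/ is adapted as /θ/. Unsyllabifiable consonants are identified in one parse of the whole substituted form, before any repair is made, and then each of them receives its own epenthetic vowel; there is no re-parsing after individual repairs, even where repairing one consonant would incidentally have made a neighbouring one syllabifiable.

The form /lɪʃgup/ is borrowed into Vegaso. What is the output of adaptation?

Substitution: /l/ → /θ/, giving /θɪʃgup/.
Syllabifying with onset maximization leaves /ʃ/, /p/ stranded (no codas are permitted; onsets are limited to one consonant).
Inserting the epenthetic vowel yields /ʃ/ → /ʃu/, /p/ → /pu/.

θɪʃugupu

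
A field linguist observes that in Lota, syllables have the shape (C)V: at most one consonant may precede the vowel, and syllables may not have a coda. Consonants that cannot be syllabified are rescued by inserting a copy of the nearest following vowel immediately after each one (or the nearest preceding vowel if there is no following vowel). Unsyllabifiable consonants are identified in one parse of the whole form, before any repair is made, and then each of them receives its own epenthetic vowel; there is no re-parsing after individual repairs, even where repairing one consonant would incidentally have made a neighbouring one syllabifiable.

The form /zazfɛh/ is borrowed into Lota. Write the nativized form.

The consonants /z/, /h/ cannot be parsed into a legal (C)V syllable (no codas are permitted; onsets are limited to one consonant).
Inserting the epenthetic vowel yields /z/ → /zɛ/, /h/ → /hɛ/.

zazɛfɛhɛ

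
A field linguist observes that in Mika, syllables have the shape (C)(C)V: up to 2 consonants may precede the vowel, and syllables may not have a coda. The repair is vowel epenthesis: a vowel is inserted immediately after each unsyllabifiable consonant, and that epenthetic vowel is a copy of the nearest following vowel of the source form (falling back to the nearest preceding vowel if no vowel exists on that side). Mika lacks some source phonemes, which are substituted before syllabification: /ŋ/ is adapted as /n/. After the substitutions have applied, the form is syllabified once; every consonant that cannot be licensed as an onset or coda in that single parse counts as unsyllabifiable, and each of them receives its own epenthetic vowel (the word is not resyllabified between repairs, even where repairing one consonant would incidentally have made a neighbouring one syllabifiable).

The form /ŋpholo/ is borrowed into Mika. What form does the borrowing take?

Substitution: /ŋ/ → /n/, giving /npholo/.
Syllabifying with onset maximization leaves /n/ stranded (no codas are permitted; onsets may contain at most 2 consonants).
Epenthesis after each stranded consonant: /n/ → /no/.

nopholo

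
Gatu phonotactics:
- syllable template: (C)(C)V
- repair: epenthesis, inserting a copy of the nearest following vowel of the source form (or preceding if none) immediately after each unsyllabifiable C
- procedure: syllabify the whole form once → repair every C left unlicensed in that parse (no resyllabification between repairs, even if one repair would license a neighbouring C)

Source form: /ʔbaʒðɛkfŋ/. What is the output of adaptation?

ʔbaʒðɛkɛfɛŋɛ

Under (C)(C)V, the unsyllabifiable consonants are /k/, /f/, /ŋ/ (no codas are permitted; onsets may contain at most 2 consonants).
Epenthesis after each stranded consonant: /k/ → /kɛ/, /f/ → /fɛ/, /ŋ/ → /ŋɛ/.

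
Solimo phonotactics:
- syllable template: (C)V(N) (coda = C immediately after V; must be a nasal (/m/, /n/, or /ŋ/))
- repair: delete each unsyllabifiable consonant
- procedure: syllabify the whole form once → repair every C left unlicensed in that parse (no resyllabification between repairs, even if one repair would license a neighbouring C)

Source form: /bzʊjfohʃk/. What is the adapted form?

Syllabifying with onset maximization leaves /b/, /j/, /h/, /ʃ/, /k/ stranded (only a nasal (/m/, /n/, or /ŋ/) is licensed in coda position; onsets are limited to one consonant).
Each unlicensed consonant is deleted: /b/, /j/, /h/, /ʃ/, /k/.

zʊfo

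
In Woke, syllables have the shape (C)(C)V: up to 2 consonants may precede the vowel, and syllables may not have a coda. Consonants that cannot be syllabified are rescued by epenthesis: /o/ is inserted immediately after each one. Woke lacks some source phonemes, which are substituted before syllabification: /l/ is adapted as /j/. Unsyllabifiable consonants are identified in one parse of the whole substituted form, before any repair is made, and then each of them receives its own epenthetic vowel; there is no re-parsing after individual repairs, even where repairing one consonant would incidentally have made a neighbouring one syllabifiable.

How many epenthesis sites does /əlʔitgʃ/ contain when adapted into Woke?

3

After substitution the input is /əjʔitgʃ/.
The unsyllabifiable consonants are /t/, /g/, /ʃ/; each receives one epenthetic vowel.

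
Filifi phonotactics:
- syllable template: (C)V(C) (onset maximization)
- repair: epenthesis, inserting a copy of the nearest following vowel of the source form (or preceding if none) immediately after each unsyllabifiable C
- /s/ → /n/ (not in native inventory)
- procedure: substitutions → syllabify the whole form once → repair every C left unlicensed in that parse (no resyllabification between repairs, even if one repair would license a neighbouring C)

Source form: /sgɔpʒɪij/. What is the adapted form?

nɔgɔpʒɪij

Substitution: /s/ → /n/, giving /ngɔpʒɪij/.
Under (C)V(C), the unsyllabifiable consonants are /n/ (at most one coda consonant is licensed; onsets are limited to one consonant).
Inserting the epenthetic vowel yields /n/ → /nɔ/.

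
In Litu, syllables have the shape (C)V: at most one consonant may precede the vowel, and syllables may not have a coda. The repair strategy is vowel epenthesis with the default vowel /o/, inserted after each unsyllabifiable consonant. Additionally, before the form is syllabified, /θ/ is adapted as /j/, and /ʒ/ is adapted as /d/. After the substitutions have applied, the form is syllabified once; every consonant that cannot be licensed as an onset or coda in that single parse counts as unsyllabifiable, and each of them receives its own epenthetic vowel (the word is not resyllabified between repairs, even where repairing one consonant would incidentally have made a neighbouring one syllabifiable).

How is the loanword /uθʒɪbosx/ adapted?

ujodɪbosoxo

Substitution: /θ/ → /j/, /ʒ/ → /d/, giving /ujdɪbosx/.
Under (C)V, the unsyllabifiable consonants are /j/, /s/, /x/ (no codas are permitted; onsets are limited to one consonant).
Each unlicensed consonant becomes the onset of a new syllable: /j/ → /jo/, /s/ → /so/, /x/ → /xo/.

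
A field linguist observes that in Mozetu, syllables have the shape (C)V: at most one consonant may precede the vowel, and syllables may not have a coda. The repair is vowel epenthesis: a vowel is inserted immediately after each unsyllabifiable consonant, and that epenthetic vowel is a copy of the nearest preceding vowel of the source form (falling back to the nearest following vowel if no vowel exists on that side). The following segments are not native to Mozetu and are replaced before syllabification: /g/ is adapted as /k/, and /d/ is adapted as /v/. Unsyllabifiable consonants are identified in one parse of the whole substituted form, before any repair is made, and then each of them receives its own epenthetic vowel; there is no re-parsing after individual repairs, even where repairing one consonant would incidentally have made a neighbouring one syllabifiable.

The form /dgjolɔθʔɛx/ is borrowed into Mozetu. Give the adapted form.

Substitution: /d/ → /v/, /g/ → /k/, giving /vkjolɔθʔɛx/.
Under (C)V, the unsyllabifiable consonants are /v/, /k/, /θ/, /x/ (no codas are permitted; onsets are limited to one consonant).
Epenthesis after each stranded consonant: /v/ → /vo/, /k/ → /ko/, /θ/ → /θɔ/, /x/ → /xɛ/.

vokojolɔθɔʔɛxɛ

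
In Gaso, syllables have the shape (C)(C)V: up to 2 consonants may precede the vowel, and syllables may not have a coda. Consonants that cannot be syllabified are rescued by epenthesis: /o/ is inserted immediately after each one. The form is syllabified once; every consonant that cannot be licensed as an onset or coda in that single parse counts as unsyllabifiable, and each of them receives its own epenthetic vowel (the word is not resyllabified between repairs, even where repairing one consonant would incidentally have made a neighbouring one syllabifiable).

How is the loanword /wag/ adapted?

wago

The consonants /g/ cannot be parsed into a legal (C)(C)V syllable (no codas are permitted; onsets may contain at most 2 consonants).
Each unlicensed consonant becomes the onset of a new syllable: /g/ → /go/.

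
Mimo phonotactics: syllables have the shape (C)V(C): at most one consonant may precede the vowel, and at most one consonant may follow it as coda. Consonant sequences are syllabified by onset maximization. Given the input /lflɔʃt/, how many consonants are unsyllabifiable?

3

Syllabifying with onset maximization leaves /l/, /f/, /t/ stranded (at most one coda consonant is licensed; onsets are limited to one consonant).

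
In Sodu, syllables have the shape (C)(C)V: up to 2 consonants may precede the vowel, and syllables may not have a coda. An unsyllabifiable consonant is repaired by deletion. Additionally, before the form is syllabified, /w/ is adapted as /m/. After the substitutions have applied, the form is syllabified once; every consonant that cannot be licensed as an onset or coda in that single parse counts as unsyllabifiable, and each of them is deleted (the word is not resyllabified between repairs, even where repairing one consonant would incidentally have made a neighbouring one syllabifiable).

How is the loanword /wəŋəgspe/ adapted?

Substitution: /w/ → /m/, giving /məŋəgspe/.
The consonants /g/ cannot be parsed into a legal (C)(C)V syllable (no codas are permitted; onsets may contain at most 2 consonants).
Each unlicensed consonant is deleted: /g/.

məŋəspe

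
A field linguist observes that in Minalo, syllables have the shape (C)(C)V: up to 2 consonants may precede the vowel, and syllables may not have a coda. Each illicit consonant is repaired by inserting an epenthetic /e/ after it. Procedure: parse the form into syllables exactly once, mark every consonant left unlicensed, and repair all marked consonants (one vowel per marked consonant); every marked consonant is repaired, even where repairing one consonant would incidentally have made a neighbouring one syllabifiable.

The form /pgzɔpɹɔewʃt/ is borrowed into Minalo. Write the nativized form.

The consonants /p/, /w/, /ʃ/, /t/ cannot be parsed into a legal (C)(C)V syllable (no codas are permitted; onsets may contain at most 2 consonants).
Epenthesis after each stranded consonant: /p/ → /pe/, /w/ → /we/, /ʃ/ → /ʃe/, /t/ → /te/.

pegzɔpɹɔeweʃete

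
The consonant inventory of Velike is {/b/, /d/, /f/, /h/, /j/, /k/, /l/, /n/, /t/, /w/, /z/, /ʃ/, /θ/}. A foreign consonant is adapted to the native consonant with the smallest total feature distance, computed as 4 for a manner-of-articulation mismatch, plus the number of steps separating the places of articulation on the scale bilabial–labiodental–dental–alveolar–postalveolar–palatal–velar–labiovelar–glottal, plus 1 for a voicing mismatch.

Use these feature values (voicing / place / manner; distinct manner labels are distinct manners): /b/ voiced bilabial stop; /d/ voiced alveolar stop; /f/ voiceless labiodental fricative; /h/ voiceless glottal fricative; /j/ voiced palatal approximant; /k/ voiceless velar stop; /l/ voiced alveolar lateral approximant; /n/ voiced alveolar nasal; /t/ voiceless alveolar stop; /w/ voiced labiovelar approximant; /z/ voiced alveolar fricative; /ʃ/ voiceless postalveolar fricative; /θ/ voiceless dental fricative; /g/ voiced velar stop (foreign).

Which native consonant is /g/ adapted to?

/k/ is closest: same manner (stop), place distance 0 (velar→velar), voicing differs (+1); total 1. Next closest is /d/ at distance 3.

k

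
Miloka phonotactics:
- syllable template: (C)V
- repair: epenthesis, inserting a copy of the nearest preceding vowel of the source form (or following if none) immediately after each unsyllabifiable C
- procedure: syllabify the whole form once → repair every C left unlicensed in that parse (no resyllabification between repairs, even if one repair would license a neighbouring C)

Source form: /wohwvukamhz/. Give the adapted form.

wohowovukamahaza

Syllabifying with onset maximization leaves /h/, /w/, /m/, /h/, /z/ stranded (no codas are permitted; onsets are limited to one consonant).
Epenthesis after each stranded consonant: /h/ → /ho/, /w/ → /wo/, /m/ → /ma/, /h/ → /ha/, /z/ → /za/.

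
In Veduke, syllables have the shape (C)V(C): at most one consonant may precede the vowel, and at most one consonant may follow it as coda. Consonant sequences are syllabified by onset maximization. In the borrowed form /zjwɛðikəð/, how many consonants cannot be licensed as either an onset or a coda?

2

Under (C)V(C), the unsyllabifiable consonants are /z/, /j/ (at most one coda consonant is licensed; onsets are limited to one consonant).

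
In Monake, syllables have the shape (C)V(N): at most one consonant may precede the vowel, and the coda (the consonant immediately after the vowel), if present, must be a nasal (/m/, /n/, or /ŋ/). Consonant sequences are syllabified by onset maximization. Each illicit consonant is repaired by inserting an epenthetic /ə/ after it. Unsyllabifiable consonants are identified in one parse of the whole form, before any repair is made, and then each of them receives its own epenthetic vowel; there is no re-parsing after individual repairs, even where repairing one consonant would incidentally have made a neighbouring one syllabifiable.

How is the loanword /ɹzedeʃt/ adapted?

ɹəzedeʃətə

The consonants /ɹ/, /ʃ/, /t/ cannot be parsed into a legal (C)V(N) syllable (only a nasal (/m/, /n/, or /ŋ/) is licensed in coda position; onsets are limited to one consonant).
Each unlicensed consonant becomes the onset of a new syllable: /ɹ/ → /ɹə/, /ʃ/ → /ʃə/, /t/ → /tə/.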